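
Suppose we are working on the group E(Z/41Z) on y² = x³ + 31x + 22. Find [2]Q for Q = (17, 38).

(12, 20)

tangent at (17, 38): λ = (3·17² + 31)/(2·38) ≡ 37/35. 35⁻¹ ≡ 34 (mod 41), so λ ≡ 37·34 ≡ 28.
  x = λ² - 17 - 17 = 784 - 34 ≡ 12; y = λ·(17 - 12) - 38 ≡ 20. → (12, 20)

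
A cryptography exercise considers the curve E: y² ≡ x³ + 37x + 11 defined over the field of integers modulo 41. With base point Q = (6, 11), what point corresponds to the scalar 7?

Repeated addition: build up to 7Q.
2Q: tangent at (6, 11): λ = (3·6² + 37)/(2·11) ≡ 22/22. 22⁻¹ ≡ 28 (mod 41), so λ ≡ 22·28 ≡ 1.
  x = λ² - 6 - 6 = 1 - 12 ≡ 30; y = λ·(6 - 30) - 11 ≡ 6. → (30, 6)
3Q: (30, 6) + (6, 11). λ = (11 - 6)/(6 - 30) ≡ 5/17 mod 41. 17⁻¹ ≡ 29 (mod 41), so λ ≡ 22.
  x = λ² - 30 - 6 = 484 - 36 ≡ 38; y = λ·(30 - 38) - 6 ≡ 23. → (38, 23)
4Q: (38, 23) + (6, 11). λ = (11 - 23)/(6 - 38) ≡ 29/9 mod 41. 9⁻¹ ≡ 32 (mod 41) since 9·32 = 288 ≡ 1, so λ ≡ 26.
  x = λ² - 38 - 6 = 676 - 44 ≡ 17; y = λ·(38 - 17) - 23 ≡ 31. → (17, 31)
5Q: (17, 31) + (6, 11). λ = (11 - 31)/(6 - 17) ≡ 21/30 mod 41. 30⁻¹ ≡ 26 (mod 41) since 30·26 = 780 ≡ 1, so λ ≡ 13.
  x = λ² - 17 - 6 = 169 - 23 ≡ 23; y = λ·(17 - 23) - 31 ≡ 14. → (23, 14)
6Q: (23, 14) + (6, 11). λ = (11 - 14)/(6 - 23) ≡ 38/24 mod 41. 24⁻¹ ≡ 12 (mod 41) since 24·12 = 288 ≡ 1, so λ ≡ 5.
  x = λ² - 23 - 6 = 25 - 29 ≡ 37; y = λ·(23 - 37) - 14 ≡ 39. → (37, 39)
7Q: (37, 39) + (6, 11). λ = (11 - 39)/(6 - 37) ≡ 13/10 mod 41. 10⁻¹ ≡ 37 (mod 41), so λ ≡ 30.
  x = λ² - 37 - 6 = 900 - 43 ≡ 37; y = λ·(37 - 37) - 39 ≡ 2. → (37, 2)

(37, 2)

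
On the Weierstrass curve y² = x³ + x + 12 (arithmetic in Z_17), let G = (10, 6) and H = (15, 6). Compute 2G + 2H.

(12, 16)

First 2G:
Repeated addition: build up to 2G.
2G: tangent at (10, 6): λ = (3·10² + 1)/(2·6) ≡ 12/12. 12⁻¹ ≡ 10 (mod 17), so λ ≡ 12·10 ≡ 1.
  x = λ² - 10 - 10 = 1 - 20 ≡ 15; y = λ·(10 - 15) - 6 ≡ 6. → (15, 6)
2G = (15, 6).
Next 2H:
Repeated addition: build up to 2H.
2H: tangent at (15, 6): λ = (3·15² + 1)/(2·6) ≡ 13/12. 12⁻¹ ≡ 10 (mod 17) since 12·10 = 120 ≡ 1, so λ ≡ 13·10 ≡ 11.
  x = λ² - 15 - 15 = 121 - 30 ≡ 6; y = λ·(15 - 6) - 6 ≡ 8. → (6, 8)
2H = (6, 8).
Finally 2G + 2H:
(15, 6) + (6, 8). λ = (8 - 6)/(6 - 15) ≡ 2/8 mod 17. 8⁻¹ ≡ 15 (mod 17), so λ ≡ 13.
  x = λ² - 15 - 6 = 169 - 21 ≡ 12; y = λ·(15 - 12) - 6 ≡ 16. → (12, 16)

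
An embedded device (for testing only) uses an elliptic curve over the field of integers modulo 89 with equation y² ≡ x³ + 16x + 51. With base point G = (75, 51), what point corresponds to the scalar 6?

(20, 70)

Repeated addition: build up to 6G.
2G: tangent at (75, 51): λ = (3·75² + 16)/(2·51) ≡ 70/13. 13⁻¹ ≡ 48 (mod 89), so λ ≡ 70·48 ≡ 67.
  x = λ² - 75 - 75 = 4489 - 150 ≡ 67; y = λ·(75 - 67) - 51 ≡ 40. → (67, 40)
3G: (67, 40) + (75, 51). λ = (51 - 40)/(75 - 67) ≡ 11/8 mod 89. 8⁻¹ ≡ 78 (mod 89) since 8·78 = 624 ≡ 1, so λ ≡ 57.
  x = λ² - 67 - 75 = 3249 - 142 ≡ 81; y = λ·(67 - 81) - 40 ≡ 52. → (81, 52)
4G: (81, 52) + (75, 51). λ = (51 - 52)/(75 - 81) ≡ 88/83 mod 89. 83⁻¹ ≡ 74 (mod 89) since 83·74 = 6142 ≡ 1, so λ ≡ 15.
  x = λ² - 81 - 75 = 225 - 156 ≡ 69; y = λ·(81 - 69) - 52 ≡ 39. → (69, 39)
5G: (69, 39) + (75, 51). λ = (51 - 39)/(75 - 69) ≡ 12/6 mod 89. 6⁻¹ ≡ 15 (mod 89), so λ ≡ 2.
  x = λ² - 69 - 75 = 4 - 144 ≡ 38; y = λ·(69 - 38) - 39 ≡ 23. → (38, 23)
6G: (38, 23) + (75, 51). λ = (51 - 23)/(75 - 38) ≡ 28/37 mod 89. 37⁻¹ ≡ 77 (mod 89), so λ ≡ 20.
  x = λ² - 38 - 75 = 400 - 113 ≡ 20; y = λ·(38 - 20) - 23 ≡ 70. → (20, 70)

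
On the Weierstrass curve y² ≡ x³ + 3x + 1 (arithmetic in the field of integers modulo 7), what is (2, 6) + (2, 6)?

(5, 6)

tangent at (2, 6): λ = (3·2² + 3)/(2·6) ≡ 1/5. 5⁻¹ ≡ 3 (mod 7), so λ ≡ 1·3 ≡ 3.
  x = λ² - 2 - 2 = 9 - 4 ≡ 5; y = λ·(2 - 5) - 6 ≡ 6. → (5, 6)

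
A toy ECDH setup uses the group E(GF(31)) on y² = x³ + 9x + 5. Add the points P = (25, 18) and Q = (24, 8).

(20, 1)

(25, 18) + (24, 8). λ = (8 - 18)/(24 - 25) ≡ 21/30 mod 31. 30⁻¹ ≡ 30 (mod 31) since 30·30 = 900 ≡ 1, so λ ≡ 10.
  x = λ² - 25 - 24 = 100 - 49 ≡ 20; y = λ·(25 - 20) - 18 ≡ 1. → (20, 1)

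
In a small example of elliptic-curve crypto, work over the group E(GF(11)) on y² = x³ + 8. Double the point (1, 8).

tangent at (1, 8): λ = (3·1² + 0)/(2·8) ≡ 3/5. 5⁻¹ ≡ 9 (mod 11) since 5·9 = 45 ≡ 1, so λ ≡ 3·9 ≡ 5.
  x = λ² - 1 - 1 = 25 - 2 ≡ 1; y = λ·(1 - 1) - 8 ≡ 3. → (1, 3)

(1, 3)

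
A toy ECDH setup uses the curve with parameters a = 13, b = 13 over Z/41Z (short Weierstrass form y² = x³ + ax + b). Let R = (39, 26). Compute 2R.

tangent at (39, 26): λ = (3·39² + 13)/(2·26) ≡ 25/11. 11⁻¹ ≡ 15 (mod 41) since 11·15 = 165 ≡ 1, so λ ≡ 25·15 ≡ 6.
  x = λ² - 39 - 39 = 36 - 78 ≡ 40; y = λ·(39 - 40) - 26 ≡ 9. → (40, 9)

(40, 9)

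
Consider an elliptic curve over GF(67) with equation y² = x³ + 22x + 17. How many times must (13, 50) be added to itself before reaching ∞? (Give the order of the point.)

2P: tangent at (13, 50): λ = (3·13² + 22)/(2·50) ≡ 60/33. 33⁻¹ ≡ 65 (mod 67) since 33·65 = 2145 ≡ 1, so λ ≡ 60·65 ≡ 14.
  x = λ² - 13 - 13 = 196 - 26 ≡ 36; y = λ·(13 - 36) - 50 ≡ 30. → (36, 30)
3P: (36, 30) + (13, 50). λ = (50 - 30)/(13 - 36) ≡ 20/44 mod 67. 44⁻¹ ≡ 32 (mod 67) since 44·32 = 1408 ≡ 1, so λ ≡ 37.
  x = λ² - 36 - 13 = 1369 - 49 ≡ 47; y = λ·(36 - 47) - 30 ≡ 32. → (47, 32)
4P: (47, 32) + (13, 50). λ = (50 - 32)/(13 - 47) ≡ 18/33 mod 67. 33⁻¹ ≡ 65 (mod 67), so λ ≡ 31.
  x = λ² - 47 - 13 = 961 - 60 ≡ 30; y = λ·(47 - 30) - 32 ≡ 26. → (30, 26)
5P: (30, 26) + (13, 50). λ = (50 - 26)/(13 - 30) ≡ 24/50 mod 67. 50⁻¹ ≡ 63 (mod 67), so λ ≡ 38.
  x = λ² - 30 - 13 = 1444 - 43 ≡ 61; y = λ·(30 - 61) - 26 ≡ 2. → (61, 2)
6P: (61, 2) + (13, 50). λ = (50 - 2)/(13 - 61) ≡ 48/19 mod 67. 19⁻¹ ≡ 60 (mod 67), so λ ≡ 66.
  x = λ² - 61 - 13 = 4356 - 74 ≡ 61; y = λ·(61 - 61) - 2 ≡ 65. → (61, 65)
7P: (61, 65) + (13, 50). λ = (50 - 65)/(13 - 61) ≡ 52/19 mod 67. 19⁻¹ ≡ 60 (mod 67) since 19·60 = 1140 ≡ 1, so λ ≡ 38.
  x = λ² - 61 - 13 = 1444 - 74 ≡ 30; y = λ·(61 - 30) - 65 ≡ 41. → (30, 41)
8P: (30, 41) + (13, 50). λ = (50 - 41)/(13 - 30) ≡ 9/50 mod 67. 50⁻¹ ≡ 63 (mod 67), so λ ≡ 31.
  x = λ² - 30 - 13 = 961 - 43 ≡ 47; y = λ·(30 - 47) - 41 ≡ 35. → (47, 35)
9P: (47, 35) + (13, 50). λ = (50 - 35)/(13 - 47) ≡ 15/33 mod 67. 33⁻¹ ≡ 65 (mod 67), so λ ≡ 37.
  x = λ² - 47 - 13 = 1369 - 60 ≡ 36; y = λ·(47 - 36) - 35 ≡ 37. → (36, 37)
10P: (36, 37) + (13, 50). λ = (50 - 37)/(13 - 36) ≡ 13/44 mod 67. 44⁻¹ ≡ 32 (mod 67), so λ ≡ 14.
  x = λ² - 36 - 13 = 196 - 49 ≡ 13; y = λ·(36 - 13) - 37 ≡ 17. → (13, 17)
11P: (13, 17) + (13, 50): same x and y₁ ≡ -y₂, so the sum is ∞.
11P = ∞, so the order is 11.

11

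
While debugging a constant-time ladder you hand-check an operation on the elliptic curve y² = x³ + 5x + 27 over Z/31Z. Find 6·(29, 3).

(22, 11)

Write G = (29, 3).
Repeated addition: build up to 6G.
2G: tangent at (29, 3): λ = (3·29² + 5)/(2·3) ≡ 17/6. 6⁻¹ ≡ 26 (mod 31), so λ ≡ 17·26 ≡ 8.
  x = λ² - 29 - 29 = 64 - 58 ≡ 6; y = λ·(29 - 6) - 3 ≡ 26. → (6, 26)
3G: (6, 26) + (29, 3). λ = (3 - 26)/(29 - 6) ≡ 8/23 mod 31. 23⁻¹ ≡ 27 (mod 31) since 23·27 = 621 ≡ 1, so λ ≡ 30.
  x = λ² - 6 - 29 = 900 - 35 ≡ 28; y = λ·(6 - 28) - 26 ≡ 27. → (28, 27)
4G: (28, 27) + (29, 3). λ = (3 - 27)/(29 - 28) ≡ 7/1 mod 31. 1⁻¹ ≡ 1 (mod 31), so λ ≡ 7.
  x = λ² - 28 - 29 = 49 - 57 ≡ 23; y = λ·(28 - 23) - 27 ≡ 8. → (23, 8)
5G: (23, 8) + (29, 3). λ = (3 - 8)/(29 - 23) ≡ 26/6 mod 31. 6⁻¹ ≡ 26 (mod 31), so λ ≡ 25.
  x = λ² - 23 - 29 = 625 - 52 ≡ 15; y = λ·(23 - 15) - 8 ≡ 6. → (15, 6)
6G: (15, 6) + (29, 3). λ = (3 - 6)/(29 - 15) ≡ 28/14 mod 31. 14⁻¹ ≡ 20 (mod 31) since 14·20 = 280 ≡ 1, so λ ≡ 2.
  x = λ² - 15 - 29 = 4 - 44 ≡ 22; y = λ·(15 - 22) - 6 ≡ 11. → (22, 11)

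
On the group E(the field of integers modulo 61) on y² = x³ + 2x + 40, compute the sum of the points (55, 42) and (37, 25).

(55, 42) + (37, 25). λ = (25 - 42)/(37 - 55) ≡ 44/43 mod 61. 43⁻¹ ≡ 44 (mod 61), so λ ≡ 45.
  x = λ² - 55 - 37 = 2025 - 92 ≡ 42; y = λ·(55 - 42) - 42 ≡ 55. → (42, 55)

(42, 55)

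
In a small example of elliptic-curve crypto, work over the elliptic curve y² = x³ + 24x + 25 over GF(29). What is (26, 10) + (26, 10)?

tangent at (26, 10): λ = (3·26² + 24)/(2·10) ≡ 22/20. 20⁻¹ ≡ 16 (mod 29), so λ ≡ 22·16 ≡ 4.
  x = λ² - 26 - 26 = 16 - 52 ≡ 22; y = λ·(26 - 22) - 10 ≡ 6. → (22, 6)

(22, 6)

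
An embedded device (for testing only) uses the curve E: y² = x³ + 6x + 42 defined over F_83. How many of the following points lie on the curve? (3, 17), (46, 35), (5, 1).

0

(3, 17): 17² ≡ 40, rhs ≡ 4 → off.
(46, 35): 35² ≡ 63, rhs ≡ 46 → off.
(5, 1): 1² ≡ 1, rhs ≡ 31 → off.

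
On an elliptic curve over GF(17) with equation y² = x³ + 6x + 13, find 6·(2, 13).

(2, 13)

Write P = (2, 13).
Double-and-add on 6 = (110)₂. Start with P = (2, 13) for the leading 1-bit.
double: tangent at (2, 13): λ = (3·2² + 6)/(2·13) ≡ 1/9. 9⁻¹ ≡ 2 (mod 17), so λ ≡ 1·2 ≡ 2.
  x = λ² - 2 - 2 = 4 - 4 ≡ 0; y = λ·(2 - 0) - 13 ≡ 8. → (0, 8)
add P: (0, 8) + (2, 13). λ = (13 - 8)/(2 - 0) ≡ 5/2 mod 17. 2⁻¹ ≡ 9 (mod 17), so λ ≡ 11.
  x = λ² - 0 - 2 = 121 - 2 ≡ 0; y = λ·(0 - 0) - 8 ≡ 9. → (0, 9)
double: tangent at (0, 9): λ = (3·0² + 6)/(2·9) ≡ 6/1. 1⁻¹ ≡ 1 (mod 17), so λ ≡ 6·1 ≡ 6.
  x = λ² - 0 - 0 = 36 - 0 ≡ 2; y = λ·(0 - 2) - 9 ≡ 13. → (2, 13)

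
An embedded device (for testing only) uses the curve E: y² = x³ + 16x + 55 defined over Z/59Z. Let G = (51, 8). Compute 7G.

(54, 26)

Double-and-add on 7 = (111)₂. Start with G = (51, 8) for the leading 1-bit.
double: tangent at (51, 8): λ = (3·51² + 16)/(2·8) ≡ 31/16. 16⁻¹ ≡ 48 (mod 59), so λ ≡ 31·48 ≡ 13.
  x = λ² - 51 - 51 = 169 - 102 ≡ 8; y = λ·(51 - 8) - 8 ≡ 20. → (8, 20)
add G: (8, 20) + (51, 8). λ = (8 - 20)/(51 - 8) ≡ 47/43 mod 59. 43⁻¹ ≡ 11 (mod 59) since 43·11 = 473 ≡ 1, so λ ≡ 45.
  x = λ² - 8 - 51 = 2025 - 59 ≡ 19; y = λ·(8 - 19) - 20 ≡ 16. → (19, 16)
double: tangent at (19, 16): λ = (3·19² + 16)/(2·16) ≡ 37/32. 32⁻¹ ≡ 24 (mod 59) since 32·24 = 768 ≡ 1, so λ ≡ 37·24 ≡ 3.
  x = λ² - 19 - 19 = 9 - 38 ≡ 30; y = λ·(19 - 30) - 16 ≡ 10. → (30, 10)
add G: (30, 10) + (51, 8). λ = (8 - 10)/(51 - 30) ≡ 57/21 mod 59. 21⁻¹ ≡ 45 (mod 59), so λ ≡ 28.
  x = λ² - 30 - 51 = 784 - 81 ≡ 54; y = λ·(30 - 54) - 10 ≡ 26. → (54, 26)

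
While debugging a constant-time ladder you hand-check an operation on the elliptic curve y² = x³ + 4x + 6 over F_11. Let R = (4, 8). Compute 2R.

tangent at (4, 8): λ = (3·4² + 4)/(2·8) ≡ 8/5. 5⁻¹ ≡ 9 (mod 11), so λ ≡ 8·9 ≡ 6.
  x = λ² - 4 - 4 = 36 - 8 ≡ 6; y = λ·(4 - 6) - 8 ≡ 2. → (6, 2)

(6, 2)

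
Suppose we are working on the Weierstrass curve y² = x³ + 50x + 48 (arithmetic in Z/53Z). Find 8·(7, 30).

(7, 30)

Write P = (7, 30).
Double-and-add on 8 = (1000)₂. Start with P = (7, 30) for the leading 1-bit.
double: tangent at (7, 30): λ = (3·7² + 50)/(2·30) ≡ 38/7. 7⁻¹ ≡ 38 (mod 53) since 7·38 = 266 ≡ 1, so λ ≡ 38·38 ≡ 13.
  x = λ² - 7 - 7 = 169 - 14 ≡ 49; y = λ·(7 - 49) - 30 ≡ 7. → (49, 7)
double: tangent at (49, 7): λ = (3·49² + 50)/(2·7) ≡ 45/14. 14⁻¹ ≡ 19 (mod 53), so λ ≡ 45·19 ≡ 7.
  x = λ² - 49 - 49 = 49 - 98 ≡ 4; y = λ·(49 - 4) - 7 ≡ 43. → (4, 43)
double: tangent at (4, 43): λ = (3·4² + 50)/(2·43) ≡ 45/33. 33⁻¹ ≡ 45 (mod 53) since 33·45 = 1485 ≡ 1, so λ ≡ 45·45 ≡ 11.
  x = λ² - 4 - 4 = 121 - 8 ≡ 7; y = λ·(4 - 7) - 43 ≡ 30. → (7, 30)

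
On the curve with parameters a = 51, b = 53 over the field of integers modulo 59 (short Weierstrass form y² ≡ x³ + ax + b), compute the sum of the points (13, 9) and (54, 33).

(20, 20)

(13, 9) + (54, 33). λ = (33 - 9)/(54 - 13) ≡ 24/41 mod 59. 41⁻¹ ≡ 36 (mod 59) since 41·36 = 1476 ≡ 1, so λ ≡ 38.
  x = λ² - 13 - 54 = 1444 - 67 ≡ 20; y = λ·(13 - 20) - 9 ≡ 20. → (20, 20)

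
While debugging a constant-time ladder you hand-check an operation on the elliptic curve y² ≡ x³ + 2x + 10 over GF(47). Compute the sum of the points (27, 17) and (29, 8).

(23, 12)

(27, 17) + (29, 8). λ = (8 - 17)/(29 - 27) ≡ 38/2 mod 47. 2⁻¹ ≡ 24 (mod 47), so λ ≡ 19.
  x = λ² - 27 - 29 = 361 - 56 ≡ 23; y = λ·(27 - 23) - 17 ≡ 12. → (23, 12)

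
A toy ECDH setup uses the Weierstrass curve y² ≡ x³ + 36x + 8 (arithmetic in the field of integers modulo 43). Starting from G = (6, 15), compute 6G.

(25, 35)

Double-and-add on 6 = (110)₂. Start with G = (6, 15) for the leading 1-bit.
double: tangent at (6, 15): λ = (3·6² + 36)/(2·15) ≡ 15/30. 30⁻¹ ≡ 33 (mod 43) since 30·33 = 990 ≡ 1, so λ ≡ 15·33 ≡ 22.
  x = λ² - 6 - 6 = 484 - 12 ≡ 42; y = λ·(6 - 42) - 15 ≡ 10. → (42, 10)
add G: (42, 10) + (6, 15). λ = (15 - 10)/(6 - 42) ≡ 5/7 mod 43. 7⁻¹ ≡ 37 (mod 43) since 7·37 = 259 ≡ 1, so λ ≡ 13.
  x = λ² - 42 - 6 = 169 - 48 ≡ 35; y = λ·(42 - 35) - 10 ≡ 38. → (35, 38)
double: tangent at (35, 38): λ = (3·35² + 36)/(2·38) ≡ 13/33. 33⁻¹ ≡ 30 (mod 43) since 33·30 = 990 ≡ 1, so λ ≡ 13·30 ≡ 3.
  x = λ² - 35 - 35 = 9 - 70 ≡ 25; y = λ·(35 - 25) - 38 ≡ 35. → (25, 35)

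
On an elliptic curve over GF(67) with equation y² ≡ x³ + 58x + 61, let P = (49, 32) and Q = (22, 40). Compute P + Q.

(49, 32) + (22, 40). λ = (40 - 32)/(22 - 49) ≡ 8/40 mod 67. 40⁻¹ ≡ 62 (mod 67), so λ ≡ 27.
  x = λ² - 49 - 22 = 729 - 71 ≡ 55; y = λ·(49 - 55) - 32 ≡ 7. → (55, 7)

(55, 7)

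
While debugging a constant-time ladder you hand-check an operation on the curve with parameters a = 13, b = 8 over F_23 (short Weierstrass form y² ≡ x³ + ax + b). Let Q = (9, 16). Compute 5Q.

(8, 7)

Double-and-add on 5 = (101)₂. Start with Q = (9, 16) for the leading 1-bit.
double: tangent at (9, 16): λ = (3·9² + 13)/(2·16) ≡ 3/9. 9⁻¹ ≡ 18 (mod 23), so λ ≡ 3·18 ≡ 8.
  x = λ² - 9 - 9 = 64 - 18 ≡ 0; y = λ·(9 - 0) - 16 ≡ 10. → (0, 10)
double: tangent at (0, 10): λ = (3·0² + 13)/(2·10) ≡ 13/20. 20⁻¹ ≡ 15 (mod 23), so λ ≡ 13·15 ≡ 11.
  x = λ² - 0 - 0 = 121 - 0 ≡ 6; y = λ·(0 - 6) - 10 ≡ 16. → (6, 16)
add Q: (6, 16) + (9, 16). λ = (16 - 16)/(9 - 6) ≡ 0/3 mod 23. 3⁻¹ ≡ 8 (mod 23), so λ ≡ 0.
  x = λ² - 6 - 9 = 0 - 15 ≡ 8; y = λ·(6 - 8) - 16 ≡ 7. → (8, 7)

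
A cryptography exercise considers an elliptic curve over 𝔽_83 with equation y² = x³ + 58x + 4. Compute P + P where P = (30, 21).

tangent at (30, 21): λ = (3·30² + 58)/(2·21) ≡ 19/42. 42⁻¹ ≡ 2 (mod 83) since 42·2 = 84 ≡ 1, so λ ≡ 19·2 ≡ 38.
  x = λ² - 30 - 30 = 1444 - 60 ≡ 56; y = λ·(30 - 56) - 21 ≡ 70. → (56, 70)

(56, 70)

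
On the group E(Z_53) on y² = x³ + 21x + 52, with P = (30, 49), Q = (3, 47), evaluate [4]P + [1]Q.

First 4P:
Double-and-add on 4 = (100)₂. Start with P = (30, 49) for the leading 1-bit.
double: tangent at (30, 49): λ = (3·30² + 21)/(2·49) ≡ 18/45. 45⁻¹ ≡ 33 (mod 53), so λ ≡ 18·33 ≡ 11.
  x = λ² - 30 - 30 = 121 - 60 ≡ 8; y = λ·(30 - 8) - 49 ≡ 34. → (8, 34)
double: tangent at (8, 34): λ = (3·8² + 21)/(2·34) ≡ 1/15. 15⁻¹ ≡ 46 (mod 53), so λ ≡ 1·46 ≡ 46.
  x = λ² - 8 - 8 = 2116 - 16 ≡ 33; y = λ·(8 - 33) - 34 ≡ 35. → (33, 35)
4P = (33, 35).
Finally 4P + Q:
(33, 35) + (3, 47). λ = (47 - 35)/(3 - 33) ≡ 12/23 mod 53. 23⁻¹ ≡ 30 (mod 53), so λ ≡ 42.
  x = λ² - 33 - 3 = 1764 - 36 ≡ 32; y = λ·(33 - 32) - 35 ≡ 7. → (32, 7)

(32, 7)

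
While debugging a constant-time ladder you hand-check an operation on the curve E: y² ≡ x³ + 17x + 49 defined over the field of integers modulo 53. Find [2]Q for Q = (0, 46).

tangent at (0, 46): λ = (3·0² + 17)/(2·46) ≡ 17/39. 39⁻¹ ≡ 34 (mod 53), so λ ≡ 17·34 ≡ 48.
  x = λ² - 0 - 0 = 2304 - 0 ≡ 25; y = λ·(0 - 25) - 46 ≡ 26. → (25, 26)

(25, 26)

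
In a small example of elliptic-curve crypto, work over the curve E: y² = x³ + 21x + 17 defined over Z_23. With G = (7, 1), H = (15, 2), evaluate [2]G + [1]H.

First 2G:
Repeated addition: build up to 2G.
2G: tangent at (7, 1): λ = (3·7² + 21)/(2·1) ≡ 7/2. 2⁻¹ ≡ 12 (mod 23) since 2·12 = 24 ≡ 1, so λ ≡ 7·12 ≡ 15.
  x = λ² - 7 - 7 = 225 - 14 ≡ 4; y = λ·(7 - 4) - 1 ≡ 21. → (4, 21)
2G = (4, 21).
Finally 2G + H:
(4, 21) + (15, 2). λ = (2 - 21)/(15 - 4) ≡ 4/11 mod 23. 11⁻¹ ≡ 21 (mod 23) since 11·21 = 231 ≡ 1, so λ ≡ 15.
  x = λ² - 4 - 15 = 225 - 19 ≡ 22; y = λ·(4 - 22) - 21 ≡ 8. → (22, 8)

(22, 8)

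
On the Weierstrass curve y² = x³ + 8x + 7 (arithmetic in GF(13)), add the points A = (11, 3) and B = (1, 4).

(11, 3) + (1, 4). λ = (4 - 3)/(1 - 11) ≡ 1/3 mod 13. 3⁻¹ ≡ 9 (mod 13) since 3·9 = 27 ≡ 1, so λ ≡ 9.
  x = λ² - 11 - 1 = 81 - 12 ≡ 4; y = λ·(11 - 4) - 3 ≡ 8. → (4, 8)

(4, 8)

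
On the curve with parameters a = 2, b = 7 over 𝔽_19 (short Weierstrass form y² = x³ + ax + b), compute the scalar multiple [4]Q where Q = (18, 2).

Double-and-add on 4 = (100)₂. Start with Q = (18, 2) for the leading 1-bit.
double: tangent at (18, 2): λ = (3·18² + 2)/(2·2) ≡ 5/4. 4⁻¹ ≡ 5 (mod 19) since 4·5 = 20 ≡ 1, so λ ≡ 5·5 ≡ 6.
  x = λ² - 18 - 18 = 36 - 36 ≡ 0; y = λ·(18 - 0) - 2 ≡ 11. → (0, 11)
double: tangent at (0, 11): λ = (3·0² + 2)/(2·11) ≡ 2/3. 3⁻¹ ≡ 13 (mod 19) since 3·13 = 39 ≡ 1, so λ ≡ 2·13 ≡ 7.
  x = λ² - 0 - 0 = 49 - 0 ≡ 11; y = λ·(0 - 11) - 11 ≡ 7. → (11, 7)

(11, 7)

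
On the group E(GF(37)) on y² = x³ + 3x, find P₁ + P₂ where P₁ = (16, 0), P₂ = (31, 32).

(16, 0) + (31, 32). λ = (32 - 0)/(31 - 16) ≡ 32/15 mod 37. 15⁻¹ ≡ 5 (mod 37), so λ ≡ 12.
  x = λ² - 16 - 31 = 144 - 47 ≡ 23; y = λ·(16 - 23) - 0 ≡ 27. → (23, 27)

(23, 27)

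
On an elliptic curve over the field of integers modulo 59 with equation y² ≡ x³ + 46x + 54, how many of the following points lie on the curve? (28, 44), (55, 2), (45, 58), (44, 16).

1

(28, 44): 44² ≡ 48, rhs ≡ 48 → on.
(55, 2): 2² ≡ 4, rhs ≡ 42 → off.
(45, 58): 58² ≡ 1, rhs ≡ 29 → off.
(44, 16): 16² ≡ 20, rhs ≡ 1 → off.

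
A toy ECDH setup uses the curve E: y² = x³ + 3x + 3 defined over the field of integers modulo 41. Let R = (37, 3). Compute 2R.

tangent at (37, 3): λ = (3·37² + 3)/(2·3) ≡ 10/6. 6⁻¹ ≡ 7 (mod 41), so λ ≡ 10·7 ≡ 29.
  x = λ² - 37 - 37 = 841 - 74 ≡ 29; y = λ·(37 - 29) - 3 ≡ 24. → (29, 24)

(29, 24)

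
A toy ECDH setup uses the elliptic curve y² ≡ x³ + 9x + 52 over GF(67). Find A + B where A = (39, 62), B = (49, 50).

(39, 62) + (49, 50). λ = (50 - 62)/(49 - 39) ≡ 55/10 mod 67. 10⁻¹ ≡ 47 (mod 67), so λ ≡ 39.
  x = λ² - 39 - 49 = 1521 - 88 ≡ 26; y = λ·(39 - 26) - 62 ≡ 43. → (26, 43)

(26, 43)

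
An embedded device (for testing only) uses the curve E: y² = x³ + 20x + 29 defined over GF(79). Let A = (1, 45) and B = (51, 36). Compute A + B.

(1, 45) + (51, 36). λ = (36 - 45)/(51 - 1) ≡ 70/50 mod 79. 50⁻¹ ≡ 49 (mod 79), so λ ≡ 33.
  x = λ² - 1 - 51 = 1089 - 52 ≡ 10; y = λ·(1 - 10) - 45 ≡ 53. → (10, 53)

(10, 53)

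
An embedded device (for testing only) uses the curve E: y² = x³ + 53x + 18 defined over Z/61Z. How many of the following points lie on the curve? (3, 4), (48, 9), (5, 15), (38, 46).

(3, 4): 4² ≡ 16, rhs ≡ 21 → off.
(48, 9): 9² ≡ 20, rhs ≡ 60 → off.
(5, 15): 15² ≡ 42, rhs ≡ 42 → on.
(38, 46): 46² ≡ 42, rhs ≡ 52 → off.

1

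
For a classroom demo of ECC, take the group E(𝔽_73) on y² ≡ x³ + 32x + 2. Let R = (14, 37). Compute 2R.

tangent at (14, 37): λ = (3·14² + 32)/(2·37) ≡ 36/1. 1⁻¹ ≡ 1 (mod 73), so λ ≡ 36·1 ≡ 36.
  x = λ² - 14 - 14 = 1296 - 28 ≡ 27; y = λ·(14 - 27) - 37 ≡ 6. → (27, 6)

(27, 6)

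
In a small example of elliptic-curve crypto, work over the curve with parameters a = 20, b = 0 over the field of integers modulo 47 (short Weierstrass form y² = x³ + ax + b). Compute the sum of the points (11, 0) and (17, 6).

(11, 0) + (17, 6). λ = (6 - 0)/(17 - 11) ≡ 6/6 mod 47. 6⁻¹ ≡ 8 (mod 47), so λ ≡ 1.
  x = λ² - 11 - 17 = 1 - 28 ≡ 20; y = λ·(11 - 20) - 0 ≡ 38. → (20, 38)

(20, 38)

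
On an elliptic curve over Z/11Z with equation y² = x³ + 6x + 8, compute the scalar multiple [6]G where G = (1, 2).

O

Double-and-add on 6 = (110)₂. Start with G = (1, 2) for the leading 1-bit.
double: tangent at (1, 2): λ = (3·1² + 6)/(2·2) ≡ 9/4. 4⁻¹ ≡ 3 (mod 11), so λ ≡ 9·3 ≡ 5.
  x = λ² - 1 - 1 = 25 - 2 ≡ 1; y = λ·(1 - 1) - 2 ≡ 9. → (1, 9)
add G: (1, 9) + (1, 2): same x and y₁ ≡ -y₂, so the sum is O.
double: O + O = O (identity).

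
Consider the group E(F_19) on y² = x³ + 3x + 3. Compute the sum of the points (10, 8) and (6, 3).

(10, 8) + (6, 3). λ = (3 - 8)/(6 - 10) ≡ 14/15 mod 19. 15⁻¹ ≡ 14 (mod 19), so λ ≡ 6.
  x = λ² - 10 - 6 = 36 - 16 ≡ 1; y = λ·(10 - 1) - 8 ≡ 8. → (1, 8)

(1, 8)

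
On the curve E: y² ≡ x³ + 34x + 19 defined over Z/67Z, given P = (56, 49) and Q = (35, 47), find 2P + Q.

(22, 5)

First 2P:
Repeated addition: build up to 2P.
2P: tangent at (56, 49): λ = (3·56² + 34)/(2·49) ≡ 62/31. 31⁻¹ ≡ 13 (mod 67), so λ ≡ 62·13 ≡ 2.
  x = λ² - 56 - 56 = 4 - 112 ≡ 26; y = λ·(56 - 26) - 49 ≡ 11. → (26, 11)
2P = (26, 11).
Finally 2P + Q:
(26, 11) + (35, 47). λ = (47 - 11)/(35 - 26) ≡ 36/9 mod 67. 9⁻¹ ≡ 15 (mod 67) since 9·15 = 135 ≡ 1, so λ ≡ 4.
  x = λ² - 26 - 35 = 16 - 61 ≡ 22; y = λ·(26 - 22) - 11 ≡ 5. → (22, 5)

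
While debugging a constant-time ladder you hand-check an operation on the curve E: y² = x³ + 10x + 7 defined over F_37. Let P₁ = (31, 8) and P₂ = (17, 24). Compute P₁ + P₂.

(31, 8) + (17, 24). λ = (24 - 8)/(17 - 31) ≡ 16/23 mod 37. 23⁻¹ ≡ 29 (mod 37), so λ ≡ 20.
  x = λ² - 31 - 17 = 400 - 48 ≡ 19; y = λ·(31 - 19) - 8 ≡ 10. → (19, 10)

(19, 10)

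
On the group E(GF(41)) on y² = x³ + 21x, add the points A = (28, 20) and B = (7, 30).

(28, 20) + (7, 30). λ = (30 - 20)/(7 - 28) ≡ 10/20 mod 41. 20⁻¹ ≡ 39 (mod 41) since 20·39 = 780 ≡ 1, so λ ≡ 21.
  x = λ² - 28 - 7 = 441 - 35 ≡ 37; y = λ·(28 - 37) - 20 ≡ 37. → (37, 37)

(37, 37)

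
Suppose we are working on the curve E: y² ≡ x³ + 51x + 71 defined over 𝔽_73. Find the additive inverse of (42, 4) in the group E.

-(42, 4) = (42, -4 mod 73) = (42, 69).

(42, 69)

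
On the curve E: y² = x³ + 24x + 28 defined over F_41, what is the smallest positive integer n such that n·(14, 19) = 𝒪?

2P: tangent at (14, 19): λ = (3·14² + 24)/(2·19) ≡ 38/38. 38⁻¹ ≡ 27 (mod 41), so λ ≡ 38·27 ≡ 1.
  x = λ² - 14 - 14 = 1 - 28 ≡ 14; y = λ·(14 - 14) - 19 ≡ 22. → (14, 22)
3P: (14, 22) + (14, 19): same x and y₁ ≡ -y₂, so the sum is 𝒪.
3P = 𝒪, so the order is 3.

3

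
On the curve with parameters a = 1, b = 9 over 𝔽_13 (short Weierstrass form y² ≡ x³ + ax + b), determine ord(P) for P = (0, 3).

2P: tangent at (0, 3): λ = (3·0² + 1)/(2·3) ≡ 1/6. 6⁻¹ ≡ 11 (mod 13), so λ ≡ 1·11 ≡ 11.
  x = λ² - 0 - 0 = 121 - 0 ≡ 4; y = λ·(0 - 4) - 3 ≡ 5. → (4, 5)
3P: (4, 5) + (0, 3). λ = (3 - 5)/(0 - 4) ≡ 11/9 mod 13. 9⁻¹ ≡ 3 (mod 13), so λ ≡ 7.
  x = λ² - 4 - 0 = 49 - 4 ≡ 6; y = λ·(4 - 6) - 5 ≡ 7. → (6, 7)
4P: (6, 7) + (0, 3). λ = (3 - 7)/(0 - 6) ≡ 9/7 mod 13. 7⁻¹ ≡ 2 (mod 13), so λ ≡ 5.
  x = λ² - 6 - 0 = 25 - 6 ≡ 6; y = λ·(6 - 6) - 7 ≡ 6. → (6, 6)
5P: (6, 6) + (0, 3). λ = (3 - 6)/(0 - 6) ≡ 10/7 mod 13. 7⁻¹ ≡ 2 (mod 13), so λ ≡ 7.
  x = λ² - 6 - 0 = 49 - 6 ≡ 4; y = λ·(6 - 4) - 6 ≡ 8. → (4, 8)
6P: (4, 8) + (0, 3). λ = (3 - 8)/(0 - 4) ≡ 8/9 mod 13. 9⁻¹ ≡ 3 (mod 13), so λ ≡ 11.
  x = λ² - 4 - 0 = 121 - 4 ≡ 0; y = λ·(4 - 0) - 8 ≡ 10. → (0, 10)
7P: (0, 10) + (0, 3): same x and y₁ ≡ -y₂, so the sum is O.
7P = O, so the order is 7.

7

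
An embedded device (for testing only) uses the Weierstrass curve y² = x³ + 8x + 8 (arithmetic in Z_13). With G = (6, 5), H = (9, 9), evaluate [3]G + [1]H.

(1, 11)

First 3G:
Repeated addition: build up to 3G.
2G: tangent at (6, 5): λ = (3·6² + 8)/(2·5) ≡ 12/10. 10⁻¹ ≡ 4 (mod 13) since 10·4 = 40 ≡ 1, so λ ≡ 12·4 ≡ 9.
  x = λ² - 6 - 6 = 81 - 12 ≡ 4; y = λ·(6 - 4) - 5 ≡ 0. → (4, 0)
3G: (4, 0) + (6, 5). λ = (5 - 0)/(6 - 4) ≡ 5/2 mod 13. 2⁻¹ ≡ 7 (mod 13) since 2·7 = 14 ≡ 1, so λ ≡ 9.
  x = λ² - 4 - 6 = 81 - 10 ≡ 6; y = λ·(4 - 6) - 0 ≡ 8. → (6, 8)
3G = (6, 8).
Finally 3G + H:
(6, 8) + (9, 9). λ = (9 - 8)/(9 - 6) ≡ 1/3 mod 13. 3⁻¹ ≡ 9 (mod 13), so λ ≡ 9.
  x = λ² - 6 - 9 = 81 - 15 ≡ 1; y = λ·(6 - 1) - 8 ≡ 11. → (1, 11)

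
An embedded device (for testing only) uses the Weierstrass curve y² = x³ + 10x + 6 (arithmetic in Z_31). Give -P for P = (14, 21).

-(14, 21) = (14, -21 mod 31) = (14, 10).

(14, 10)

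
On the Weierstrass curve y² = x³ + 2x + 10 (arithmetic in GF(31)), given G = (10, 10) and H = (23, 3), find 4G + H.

(19, 26)

First 4G:
Double-and-add on 4 = (100)₂. Start with G = (10, 10) for the leading 1-bit.
double: tangent at (10, 10): λ = (3·10² + 2)/(2·10) ≡ 23/20. 20⁻¹ ≡ 14 (mod 31), so λ ≡ 23·14 ≡ 12.
  x = λ² - 10 - 10 = 144 - 20 ≡ 0; y = λ·(10 - 0) - 10 ≡ 17. → (0, 17)
double: tangent at (0, 17): λ = (3·0² + 2)/(2·17) ≡ 2/3. 3⁻¹ ≡ 21 (mod 31), so λ ≡ 2·21 ≡ 11.
  x = λ² - 0 - 0 = 121 - 0 ≡ 28; y = λ·(0 - 28) - 17 ≡ 16. → (28, 16)
4G = (28, 16).
Finally 4G + H:
(28, 16) + (23, 3). λ = (3 - 16)/(23 - 28) ≡ 18/26 mod 31. 26⁻¹ ≡ 6 (mod 31) since 26·6 = 156 ≡ 1, so λ ≡ 15.
  x = λ² - 28 - 23 = 225 - 51 ≡ 19; y = λ·(28 - 19) - 16 ≡ 26. → (19, 26)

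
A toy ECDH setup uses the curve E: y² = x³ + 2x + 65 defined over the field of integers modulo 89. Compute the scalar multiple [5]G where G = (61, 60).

Double-and-add on 5 = (101)₂. Start with G = (61, 60) for the leading 1-bit.
double: tangent at (61, 60): λ = (3·61² + 2)/(2·60) ≡ 40/31. 31⁻¹ ≡ 23 (mod 89) since 31·23 = 713 ≡ 1, so λ ≡ 40·23 ≡ 30.
  x = λ² - 61 - 61 = 900 - 122 ≡ 66; y = λ·(61 - 66) - 60 ≡ 57. → (66, 57)
double: tangent at (66, 57): λ = (3·66² + 2)/(2·57) ≡ 76/25. 25⁻¹ ≡ 57 (mod 89) since 25·57 = 1425 ≡ 1, so λ ≡ 76·57 ≡ 60.
  x = λ² - 66 - 66 = 3600 - 132 ≡ 86; y = λ·(66 - 86) - 57 ≡ 78. → (86, 78)
add G: (86, 78) + (61, 60). λ = (60 - 78)/(61 - 86) ≡ 71/64 mod 89. 64⁻¹ ≡ 32 (mod 89), so λ ≡ 47.
  x = λ² - 86 - 61 = 2209 - 147 ≡ 15; y = λ·(86 - 15) - 78 ≡ 55. → (15, 55)

(15, 55)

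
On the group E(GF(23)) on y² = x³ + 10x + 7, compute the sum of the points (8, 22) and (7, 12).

(8, 22) + (7, 12). λ = (12 - 22)/(7 - 8) ≡ 13/22 mod 23. 22⁻¹ ≡ 22 (mod 23) since 22·22 = 484 ≡ 1, so λ ≡ 10.
  x = λ² - 8 - 7 = 100 - 15 ≡ 16; y = λ·(8 - 16) - 22 ≡ 13. → (16, 13)

(16, 13)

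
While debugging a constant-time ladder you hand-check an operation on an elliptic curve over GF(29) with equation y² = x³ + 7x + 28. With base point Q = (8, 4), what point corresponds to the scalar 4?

Repeated addition: build up to 4Q.
2Q: tangent at (8, 4): λ = (3·8² + 7)/(2·4) ≡ 25/8. 8⁻¹ ≡ 11 (mod 29), so λ ≡ 25·11 ≡ 14.
  x = λ² - 8 - 8 = 196 - 16 ≡ 6; y = λ·(8 - 6) - 4 ≡ 24. → (6, 24)
3Q: (6, 24) + (8, 4). λ = (4 - 24)/(8 - 6) ≡ 9/2 mod 29. 2⁻¹ ≡ 15 (mod 29) since 2·15 = 30 ≡ 1, so λ ≡ 19.
  x = λ² - 6 - 8 = 361 - 14 ≡ 28; y = λ·(6 - 28) - 24 ≡ 22. → (28, 22)
4Q: (28, 22) + (8, 4). λ = (4 - 22)/(8 - 28) ≡ 11/9 mod 29. 9⁻¹ ≡ 13 (mod 29), so λ ≡ 27.
  x = λ² - 28 - 8 = 729 - 36 ≡ 26; y = λ·(28 - 26) - 22 ≡ 3. → (26, 3)

(26, 3)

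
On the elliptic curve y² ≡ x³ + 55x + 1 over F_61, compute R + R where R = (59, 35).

tangent at (59, 35): λ = (3·59² + 55)/(2·35) ≡ 6/9. 9⁻¹ ≡ 34 (mod 61), so λ ≡ 6·34 ≡ 21.
  x = λ² - 59 - 59 = 441 - 118 ≡ 18; y = λ·(59 - 18) - 35 ≡ 33. → (18, 33)

(18, 33)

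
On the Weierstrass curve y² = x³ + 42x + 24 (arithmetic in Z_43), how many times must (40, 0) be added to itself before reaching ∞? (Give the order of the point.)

2

2P: (40, 0) + (40, 0): same x and y₁ ≡ -y₂, so the sum is ∞.
2P = ∞, so the order is 2.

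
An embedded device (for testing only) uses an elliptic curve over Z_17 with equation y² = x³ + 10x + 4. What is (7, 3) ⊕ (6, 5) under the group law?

(8, 16)

(7, 3) + (6, 5). λ = (5 - 3)/(6 - 7) ≡ 2/16 mod 17. 16⁻¹ ≡ 16 (mod 17) since 16·16 = 256 ≡ 1, so λ ≡ 15.
  x = λ² - 7 - 6 = 225 - 13 ≡ 8; y = λ·(7 - 8) - 3 ≡ 16. → (8, 16)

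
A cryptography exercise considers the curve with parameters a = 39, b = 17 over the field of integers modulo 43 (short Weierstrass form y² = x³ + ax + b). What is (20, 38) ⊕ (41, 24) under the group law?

(35, 15)

(20, 38) + (41, 24). λ = (24 - 38)/(41 - 20) ≡ 29/21 mod 43. 21⁻¹ ≡ 41 (mod 43), so λ ≡ 28.
  x = λ² - 20 - 41 = 784 - 61 ≡ 35; y = λ·(20 - 35) - 38 ≡ 15. → (35, 15)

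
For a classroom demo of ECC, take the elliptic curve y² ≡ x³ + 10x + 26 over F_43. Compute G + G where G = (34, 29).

(42, 31)

tangent at (34, 29): λ = (3·34² + 10)/(2·29) ≡ 38/15. 15⁻¹ ≡ 23 (mod 43) since 15·23 = 345 ≡ 1, so λ ≡ 38·23 ≡ 14.
  x = λ² - 34 - 34 = 196 - 68 ≡ 42; y = λ·(34 - 42) - 29 ≡ 31. → (42, 31)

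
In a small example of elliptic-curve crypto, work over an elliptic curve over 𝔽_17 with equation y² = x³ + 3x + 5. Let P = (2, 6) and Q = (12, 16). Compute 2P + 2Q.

First 2P:
Repeated addition: build up to 2P.
2P: tangent at (2, 6): λ = (3·2² + 3)/(2·6) ≡ 15/12. 12⁻¹ ≡ 10 (mod 17) since 12·10 = 120 ≡ 1, so λ ≡ 15·10 ≡ 14.
  x = λ² - 2 - 2 = 196 - 4 ≡ 5; y = λ·(2 - 5) - 6 ≡ 3. → (5, 3)
2P = (5, 3).
Next 2Q:
Repeated addition: build up to 2Q.
2Q: tangent at (12, 16): λ = (3·12² + 3)/(2·16) ≡ 10/15. 15⁻¹ ≡ 8 (mod 17), so λ ≡ 10·8 ≡ 12.
  x = λ² - 12 - 12 = 144 - 24 ≡ 1; y = λ·(12 - 1) - 16 ≡ 14. → (1, 14)
2Q = (1, 14).
Finally 2P + 2Q:
(5, 3) + (1, 14). λ = (14 - 3)/(1 - 5) ≡ 11/13 mod 17. 13⁻¹ ≡ 4 (mod 17), so λ ≡ 10.
  x = λ² - 5 - 1 = 100 - 6 ≡ 9; y = λ·(5 - 9) - 3 ≡ 8. → (9, 8)

(9, 8)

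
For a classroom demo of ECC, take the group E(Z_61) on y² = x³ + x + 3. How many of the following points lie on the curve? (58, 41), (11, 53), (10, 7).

(58, 41): 41² ≡ 34, rhs ≡ 34 → on.
(11, 53): 53² ≡ 3, rhs ≡ 3 → on.
(10, 7): 7² ≡ 49, rhs ≡ 37 → off.

2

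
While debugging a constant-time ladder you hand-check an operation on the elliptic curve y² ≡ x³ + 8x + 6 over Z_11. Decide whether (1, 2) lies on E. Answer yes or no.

y² = 2² ≡ 4; x³ + 8x + 6 = 15 ≡ 4 (mod 11). 4 = 4.

yes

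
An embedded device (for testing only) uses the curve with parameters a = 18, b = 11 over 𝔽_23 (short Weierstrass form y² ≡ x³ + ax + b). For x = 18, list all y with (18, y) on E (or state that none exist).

x³ + 18x + 11 = 6167 ≡ 3 (mod 23).
Square roots of 3 mod 23: 7 and 16 (since 7² = 49 ≡ 3).

7, 16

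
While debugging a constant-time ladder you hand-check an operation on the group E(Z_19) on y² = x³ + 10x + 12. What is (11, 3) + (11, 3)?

tangent at (11, 3): λ = (3·11² + 10)/(2·3) ≡ 12/6. 6⁻¹ ≡ 16 (mod 19) since 6·16 = 96 ≡ 1, so λ ≡ 12·16 ≡ 2.
  x = λ² - 11 - 11 = 4 - 22 ≡ 1; y = λ·(11 - 1) - 3 ≡ 17. → (1, 17)

(1, 17)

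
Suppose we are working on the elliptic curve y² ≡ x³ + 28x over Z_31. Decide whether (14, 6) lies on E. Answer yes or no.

yes

y² = 6² ≡ 5; x³ + 28x + 0 = 3136 ≡ 5 (mod 31). 5 = 5.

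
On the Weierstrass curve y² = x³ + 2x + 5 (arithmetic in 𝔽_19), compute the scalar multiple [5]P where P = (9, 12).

(12, 16)

Double-and-add on 5 = (101)₂. Start with P = (9, 12) for the leading 1-bit.
double: tangent at (9, 12): λ = (3·9² + 2)/(2·12) ≡ 17/5. 5⁻¹ ≡ 4 (mod 19) since 5·4 = 20 ≡ 1, so λ ≡ 17·4 ≡ 11.
  x = λ² - 9 - 9 = 121 - 18 ≡ 8; y = λ·(9 - 8) - 12 ≡ 18. → (8, 18)
double: tangent at (8, 18): λ = (3·8² + 2)/(2·18) ≡ 4/17. 17⁻¹ ≡ 9 (mod 19), so λ ≡ 4·9 ≡ 17.
  x = λ² - 8 - 8 = 289 - 16 ≡ 7; y = λ·(8 - 7) - 18 ≡ 18. → (7, 18)
add P: (7, 18) + (9, 12). λ = (12 - 18)/(9 - 7) ≡ 13/2 mod 19. 2⁻¹ ≡ 10 (mod 19) since 2·10 = 20 ≡ 1, so λ ≡ 16.
  x = λ² - 7 - 9 = 256 - 16 ≡ 12; y = λ·(7 - 12) - 18 ≡ 16. → (12, 16)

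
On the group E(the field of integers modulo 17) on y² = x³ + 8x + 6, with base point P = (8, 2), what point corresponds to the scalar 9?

Double-and-add on 9 = (1001)₂. Start with P = (8, 2) for the leading 1-bit.
double: tangent at (8, 2): λ = (3·8² + 8)/(2·2) ≡ 13/4. 4⁻¹ ≡ 13 (mod 17), so λ ≡ 13·13 ≡ 16.
  x = λ² - 8 - 8 = 256 - 16 ≡ 2; y = λ·(8 - 2) - 2 ≡ 9. → (2, 9)
double: tangent at (2, 9): λ = (3·2² + 8)/(2·9) ≡ 3/1. 1⁻¹ ≡ 1 (mod 17), so λ ≡ 3·1 ≡ 3.
  x = λ² - 2 - 2 = 9 - 4 ≡ 5; y = λ·(2 - 5) - 9 ≡ 16. → (5, 16)
double: tangent at (5, 16): λ = (3·5² + 8)/(2·16) ≡ 15/15. 15⁻¹ ≡ 8 (mod 17), so λ ≡ 15·8 ≡ 1.
  x = λ² - 5 - 5 = 1 - 10 ≡ 8; y = λ·(5 - 8) - 16 ≡ 15. → (8, 15)
add P: (8, 15) + (8, 2): same x and y₁ ≡ -y₂, so the sum is O.

O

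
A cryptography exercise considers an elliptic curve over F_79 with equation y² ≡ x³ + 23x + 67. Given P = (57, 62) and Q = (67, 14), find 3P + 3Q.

(34, 10)

First 3P:
Repeated addition: build up to 3P.
2P: tangent at (57, 62): λ = (3·57² + 23)/(2·62) ≡ 53/45. 45⁻¹ ≡ 72 (mod 79), so λ ≡ 53·72 ≡ 24.
  x = λ² - 57 - 57 = 576 - 114 ≡ 67; y = λ·(57 - 67) - 62 ≡ 14. → (67, 14)
3P: (67, 14) + (57, 62). λ = (62 - 14)/(57 - 67) ≡ 48/69 mod 79. 69⁻¹ ≡ 71 (mod 79), so λ ≡ 11.
  x = λ² - 67 - 57 = 121 - 124 ≡ 76; y = λ·(67 - 76) - 14 ≡ 45. → (76, 45)
3P = (76, 45).
Next 3Q:
Repeated addition: build up to 3Q.
2Q: tangent at (67, 14): λ = (3·67² + 23)/(2·14) ≡ 60/28. 28⁻¹ ≡ 48 (mod 79) since 28·48 = 1344 ≡ 1, so λ ≡ 60·48 ≡ 36.
  x = λ² - 67 - 67 = 1296 - 134 ≡ 56; y = λ·(67 - 56) - 14 ≡ 66. → (56, 66)
3Q: (56, 66) + (67, 14). λ = (14 - 66)/(67 - 56) ≡ 27/11 mod 79. 11⁻¹ ≡ 36 (mod 79), so λ ≡ 24.
  x = λ² - 56 - 67 = 576 - 123 ≡ 58; y = λ·(56 - 58) - 66 ≡ 44. → (58, 44)
3Q = (58, 44).
Finally 3P + 3Q:
(76, 45) + (58, 44). λ = (44 - 45)/(58 - 76) ≡ 78/61 mod 79. 61⁻¹ ≡ 57 (mod 79) since 61·57 = 3477 ≡ 1, so λ ≡ 22.
  x = λ² - 76 - 58 = 484 - 134 ≡ 34; y = λ·(76 - 34) - 45 ≡ 10. → (34, 10)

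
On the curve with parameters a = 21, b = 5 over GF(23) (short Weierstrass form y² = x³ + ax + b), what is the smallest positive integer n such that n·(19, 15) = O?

2P: tangent at (19, 15): λ = (3·19² + 21)/(2·15) ≡ 0/7. 7⁻¹ ≡ 10 (mod 23) since 7·10 = 70 ≡ 1, so λ ≡ 0·10 ≡ 0.
  x = λ² - 19 - 19 = 0 - 38 ≡ 8; y = λ·(19 - 8) - 15 ≡ 8. → (8, 8)
3P: (8, 8) + (19, 15). λ = (15 - 8)/(19 - 8) ≡ 7/11 mod 23. 11⁻¹ ≡ 21 (mod 23), so λ ≡ 9.
  x = λ² - 8 - 19 = 81 - 27 ≡ 8; y = λ·(8 - 8) - 8 ≡ 15. → (8, 15)
4P: (8, 15) + (19, 15). λ = (15 - 15)/(19 - 8) ≡ 0/11 mod 23. 11⁻¹ ≡ 21 (mod 23), so λ ≡ 0.
  x = λ² - 8 - 19 = 0 - 27 ≡ 19; y = λ·(8 - 19) - 15 ≡ 8. → (19, 8)
5P: (19, 8) + (19, 15): same x and y₁ ≡ -y₂, so the sum is O.
5P = O, so the order is 5.

5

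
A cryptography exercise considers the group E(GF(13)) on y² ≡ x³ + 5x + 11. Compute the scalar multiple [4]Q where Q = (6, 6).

(1, 2)

Double-and-add on 4 = (100)₂. Start with Q = (6, 6) for the leading 1-bit.
double: tangent at (6, 6): λ = (3·6² + 5)/(2·6) ≡ 9/12. 12⁻¹ ≡ 12 (mod 13) since 12·12 = 144 ≡ 1, so λ ≡ 9·12 ≡ 4.
  x = λ² - 6 - 6 = 16 - 12 ≡ 4; y = λ·(6 - 4) - 6 ≡ 2. → (4, 2)
double: tangent at (4, 2): λ = (3·4² + 5)/(2·2) ≡ 1/4. 4⁻¹ ≡ 10 (mod 13), so λ ≡ 1·10 ≡ 10.
  x = λ² - 4 - 4 = 100 - 8 ≡ 1; y = λ·(4 - 1) - 2 ≡ 2. → (1, 2)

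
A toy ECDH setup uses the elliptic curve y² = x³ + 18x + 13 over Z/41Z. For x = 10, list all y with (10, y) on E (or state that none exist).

x³ + 18x + 13 = 1193 ≡ 4 (mod 41).
Square roots of 4 mod 41: 2 and 39 (since 2² = 4 ≡ 4).

2, 39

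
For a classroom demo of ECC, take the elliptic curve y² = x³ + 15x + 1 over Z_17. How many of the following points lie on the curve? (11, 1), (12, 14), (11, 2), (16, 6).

2

(11, 1): 1² ≡ 1, rhs ≡ 1 → on.
(12, 14): 14² ≡ 9, rhs ≡ 5 → off.
(11, 2): 2² ≡ 4, rhs ≡ 1 → off.
(16, 6): 6² ≡ 2, rhs ≡ 2 → on.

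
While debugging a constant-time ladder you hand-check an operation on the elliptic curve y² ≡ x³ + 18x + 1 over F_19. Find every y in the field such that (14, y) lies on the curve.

none

x³ + 18x + 1 = 2997 ≡ 14 (mod 19).
14 is a non-residue mod 19; no y exists.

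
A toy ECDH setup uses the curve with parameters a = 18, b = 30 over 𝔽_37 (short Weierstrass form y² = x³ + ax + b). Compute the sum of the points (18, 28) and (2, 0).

(27, 21)

(18, 28) + (2, 0). λ = (0 - 28)/(2 - 18) ≡ 9/21 mod 37. 21⁻¹ ≡ 30 (mod 37), so λ ≡ 11.
  x = λ² - 18 - 2 = 121 - 20 ≡ 27; y = λ·(18 - 27) - 28 ≡ 21. → (27, 21)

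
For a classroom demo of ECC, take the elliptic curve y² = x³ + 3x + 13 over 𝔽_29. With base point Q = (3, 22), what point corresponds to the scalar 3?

Repeated addition: build up to 3Q.
2Q: tangent at (3, 22): λ = (3·3² + 3)/(2·22) ≡ 1/15. 15⁻¹ ≡ 2 (mod 29) since 15·2 = 30 ≡ 1, so λ ≡ 1·2 ≡ 2.
  x = λ² - 3 - 3 = 4 - 6 ≡ 27; y = λ·(3 - 27) - 22 ≡ 17. → (27, 17)
3Q: (27, 17) + (3, 22). λ = (22 - 17)/(3 - 27) ≡ 5/5 mod 29. 5⁻¹ ≡ 6 (mod 29) since 5·6 = 30 ≡ 1, so λ ≡ 1.
  x = λ² - 27 - 3 = 1 - 30 ≡ 0; y = λ·(27 - 0) - 17 ≡ 10. → (0, 10)

(0, 10)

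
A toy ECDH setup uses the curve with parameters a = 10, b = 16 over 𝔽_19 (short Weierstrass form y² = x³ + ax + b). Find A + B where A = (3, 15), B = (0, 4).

(2, 14)

(3, 15) + (0, 4). λ = (4 - 15)/(0 - 3) ≡ 8/16 mod 19. 16⁻¹ ≡ 6 (mod 19), so λ ≡ 10.
  x = λ² - 3 - 0 = 100 - 3 ≡ 2; y = λ·(3 - 2) - 15 ≡ 14. → (2, 14)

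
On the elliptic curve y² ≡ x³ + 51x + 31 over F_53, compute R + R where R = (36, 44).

(38, 5)

tangent at (36, 44): λ = (3·36² + 51)/(2·44) ≡ 17/35. 35⁻¹ ≡ 50 (mod 53), so λ ≡ 17·50 ≡ 2.
  x = λ² - 36 - 36 = 4 - 72 ≡ 38; y = λ·(36 - 38) - 44 ≡ 5. → (38, 5)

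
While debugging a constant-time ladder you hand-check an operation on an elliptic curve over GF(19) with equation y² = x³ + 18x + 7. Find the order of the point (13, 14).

5

2P: tangent at (13, 14): λ = (3·13² + 18)/(2·14) ≡ 12/9. 9⁻¹ ≡ 17 (mod 19), so λ ≡ 12·17 ≡ 14.
  x = λ² - 13 - 13 = 196 - 26 ≡ 18; y = λ·(13 - 18) - 14 ≡ 11. → (18, 11)
3P: (18, 11) + (13, 14). λ = (14 - 11)/(13 - 18) ≡ 3/14 mod 19. 14⁻¹ ≡ 15 (mod 19) since 14·15 = 210 ≡ 1, so λ ≡ 7.
  x = λ² - 18 - 13 = 49 - 31 ≡ 18; y = λ·(18 - 18) - 11 ≡ 8. → (18, 8)
4P: (18, 8) + (13, 14). λ = (14 - 8)/(13 - 18) ≡ 6/14 mod 19. 14⁻¹ ≡ 15 (mod 19) since 14·15 = 210 ≡ 1, so λ ≡ 14.
  x = λ² - 18 - 13 = 196 - 31 ≡ 13; y = λ·(18 - 13) - 8 ≡ 5. → (13, 5)
5P: (13, 5) + (13, 14): same x and y₁ ≡ -y₂, so the sum is the point at infinity.
5P = the point at infinity, so the order is 5.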